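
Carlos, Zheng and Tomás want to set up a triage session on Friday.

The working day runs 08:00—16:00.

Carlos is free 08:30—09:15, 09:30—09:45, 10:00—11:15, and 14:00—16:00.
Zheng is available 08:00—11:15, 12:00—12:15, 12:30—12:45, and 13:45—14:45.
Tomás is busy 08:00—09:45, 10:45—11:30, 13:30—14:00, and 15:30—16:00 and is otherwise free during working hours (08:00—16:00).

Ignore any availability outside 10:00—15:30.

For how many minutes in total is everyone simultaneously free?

Tomás free within 08:00–16:00: 09:45–10:45, 11:30–13:30, 14:00–15:30.
Carlos ∩ Zheng: 08:30–09:15, 09:30–09:45, 10:00–11:15, 14:00–14:45.
Carlos ∩ Zheng ∩ Tomás: 10:00–10:45, 14:00–14:45.
Restricted to 10:00–15:30: 10:00–10:45, 14:00–14:45.
Total common minutes: 45 + 45 = 90.

90 minutes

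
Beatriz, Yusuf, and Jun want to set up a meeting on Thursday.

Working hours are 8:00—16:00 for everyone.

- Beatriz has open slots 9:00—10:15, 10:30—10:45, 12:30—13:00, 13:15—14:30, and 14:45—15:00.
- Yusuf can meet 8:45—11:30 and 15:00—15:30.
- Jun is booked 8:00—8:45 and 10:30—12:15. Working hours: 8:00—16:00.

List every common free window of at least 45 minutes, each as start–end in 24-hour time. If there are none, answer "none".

09:00–10:15

Jun free within 08:00–16:00: 08:45–10:30, 12:15–16:00.
Beatriz ∩ Yusuf: 09:00–10:15, 10:30–10:45.
Beatriz ∩ Yusuf ∩ Jun: 09:00–10:15.
Windows ≥ 45 min: 09:00–10:15.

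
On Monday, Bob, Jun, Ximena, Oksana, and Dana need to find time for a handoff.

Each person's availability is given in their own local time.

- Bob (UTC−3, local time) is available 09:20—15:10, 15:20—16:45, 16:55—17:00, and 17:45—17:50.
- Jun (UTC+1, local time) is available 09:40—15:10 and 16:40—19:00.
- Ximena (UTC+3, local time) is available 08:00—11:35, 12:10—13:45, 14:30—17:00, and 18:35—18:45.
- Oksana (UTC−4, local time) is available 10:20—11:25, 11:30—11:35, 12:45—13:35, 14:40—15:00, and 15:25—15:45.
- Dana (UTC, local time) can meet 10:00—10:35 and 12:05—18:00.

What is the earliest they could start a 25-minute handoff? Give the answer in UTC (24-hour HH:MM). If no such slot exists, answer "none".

Bob → UTC: 12:20–18:10, 18:20–19:45, 19:55–20:00, 20:45–20:50.
Jun → UTC: 08:40–14:10, 15:40–18:00.
Ximena → UTC: 05:00–08:35, 09:10–10:45, 11:30–14:00, 15:35–15:45.
Oksana → UTC: 14:20–15:25, 15:30–15:35, 16:45–17:35, 18:40–19:00, 19:25–19:45.
Dana → UTC: 10:00–10:35, 12:05–18:00.
Bob ∩ Jun: 12:20–14:10, 15:40–18:00.
Bob ∩ Jun ∩ Ximena: 12:20–14:00, 15:40–15:45.
Bob ∩ Jun ∩ Ximena ∩ Oksana: (none).
Bob ∩ Jun ∩ Ximena ∩ Oksana ∩ Dana: (none).
Windows ≥ 25 min: (none).

none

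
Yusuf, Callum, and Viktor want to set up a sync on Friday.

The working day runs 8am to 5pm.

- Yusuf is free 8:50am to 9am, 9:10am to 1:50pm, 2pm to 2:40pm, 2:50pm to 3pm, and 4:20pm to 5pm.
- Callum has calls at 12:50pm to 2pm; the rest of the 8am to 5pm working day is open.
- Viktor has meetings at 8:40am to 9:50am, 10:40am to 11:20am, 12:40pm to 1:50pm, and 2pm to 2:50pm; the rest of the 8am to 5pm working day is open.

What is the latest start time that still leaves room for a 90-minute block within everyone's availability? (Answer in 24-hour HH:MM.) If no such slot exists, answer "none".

none

Callum free within 08:00–17:00: 08:00–12:50, 14:00–17:00.
Viktor free within 08:00–17:00: 08:00–08:40, 09:50–10:40, 11:20–12:40, 13:50–14:00, 14:50–17:00.
Yusuf ∩ Callum: 08:50–09:00, 09:10–12:50, 14:00–14:40, 14:50–15:00, 16:20–17:00.
Yusuf ∩ Callum ∩ Viktor: 09:50–10:40, 11:20–12:40, 14:50–15:00, 16:20–17:00.
Windows ≥ 90 min: (none).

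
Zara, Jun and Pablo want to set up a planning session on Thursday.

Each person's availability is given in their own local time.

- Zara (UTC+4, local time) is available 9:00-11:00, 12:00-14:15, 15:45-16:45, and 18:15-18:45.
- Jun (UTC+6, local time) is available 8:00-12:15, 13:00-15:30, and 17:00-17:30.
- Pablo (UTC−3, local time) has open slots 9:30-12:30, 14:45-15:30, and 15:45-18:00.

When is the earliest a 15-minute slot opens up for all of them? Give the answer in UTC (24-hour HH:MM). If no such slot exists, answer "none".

none

Zara → UTC: 05:00–07:00, 08:00–10:15, 11:45–12:45, 14:15–14:45.
Jun → UTC: 02:00–06:15, 07:00–09:30, 11:00–11:30.
Pablo → UTC: 12:30–15:30, 17:45–18:30, 18:45–21:00.
Zara ∩ Jun: 05:00–06:15, 08:00–09:30.
Zara ∩ Jun ∩ Pablo: (none).
Windows ≥ 15 min: (none).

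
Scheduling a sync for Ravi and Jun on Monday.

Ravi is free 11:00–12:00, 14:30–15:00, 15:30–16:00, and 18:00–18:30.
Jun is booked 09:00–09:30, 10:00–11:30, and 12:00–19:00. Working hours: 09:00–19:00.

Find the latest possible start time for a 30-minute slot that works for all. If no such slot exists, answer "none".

Jun free within 09:00–19:00: 09:30–10:00, 11:30–12:00.
Ravi ∩ Jun: 11:30–12:00.
Windows ≥ 30 min: 11:30–12:00.
Latest start in the last window 11:30–12:00 is 12:00 − 30 min = 11:30.

11:30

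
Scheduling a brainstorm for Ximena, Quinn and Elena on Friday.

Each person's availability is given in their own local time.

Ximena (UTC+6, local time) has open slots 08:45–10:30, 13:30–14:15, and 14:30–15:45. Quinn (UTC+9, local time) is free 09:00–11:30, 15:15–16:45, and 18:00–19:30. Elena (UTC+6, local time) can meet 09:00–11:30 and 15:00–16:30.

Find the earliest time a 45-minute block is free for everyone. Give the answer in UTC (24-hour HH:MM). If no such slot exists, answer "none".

Ximena → UTC: 02:45–04:30, 07:30–08:15, 08:30–09:45.
Quinn → UTC: 00:00–02:30, 06:15–07:45, 09:00–10:30.
Elena → UTC: 03:00–05:30, 09:00–10:30.
Ximena ∩ Quinn: 07:30–07:45, 09:00–09:45.
Ximena ∩ Quinn ∩ Elena: 09:00–09:45.
Windows ≥ 45 min: 09:00–09:45.
Earliest such window starts at 09:00.

09:00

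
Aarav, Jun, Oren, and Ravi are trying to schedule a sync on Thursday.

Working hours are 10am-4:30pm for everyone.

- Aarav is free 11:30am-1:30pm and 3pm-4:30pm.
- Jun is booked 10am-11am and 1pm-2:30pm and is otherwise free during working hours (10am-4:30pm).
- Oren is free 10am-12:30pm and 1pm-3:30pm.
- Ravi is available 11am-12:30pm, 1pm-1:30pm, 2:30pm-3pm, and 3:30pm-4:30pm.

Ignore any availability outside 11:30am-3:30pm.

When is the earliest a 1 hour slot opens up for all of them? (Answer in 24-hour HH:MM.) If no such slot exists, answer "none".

Jun free within 10:00–16:30: 11:00–13:00, 14:30–16:30.
Aarav ∩ Jun: 11:30–13:00, 15:00–16:30.
Aarav ∩ Jun ∩ Oren: 11:30–12:30, 15:00–15:30.
Aarav ∩ Jun ∩ Oren ∩ Ravi: 11:30–12:30.
Restricted to 11:30–15:30: 11:30–12:30.
Windows ≥ 60 min: 11:30–12:30.
Earliest such window starts at 11:30.

11:30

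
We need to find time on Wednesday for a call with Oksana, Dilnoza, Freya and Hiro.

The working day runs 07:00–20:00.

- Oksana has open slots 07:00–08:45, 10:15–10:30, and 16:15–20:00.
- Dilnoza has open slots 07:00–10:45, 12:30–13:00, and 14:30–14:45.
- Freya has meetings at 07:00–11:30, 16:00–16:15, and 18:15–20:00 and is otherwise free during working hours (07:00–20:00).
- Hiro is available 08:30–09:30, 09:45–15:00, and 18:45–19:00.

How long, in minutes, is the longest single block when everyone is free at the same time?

Freya free within 07:00–20:00: 11:30–16:00, 16:15–18:15.
Oksana ∩ Dilnoza: 07:00–08:45, 10:15–10:30.
Oksana ∩ Dilnoza ∩ Freya: (none).
Oksana ∩ Dilnoza ∩ Freya ∩ Hiro: (none).
No common window.

0 minutes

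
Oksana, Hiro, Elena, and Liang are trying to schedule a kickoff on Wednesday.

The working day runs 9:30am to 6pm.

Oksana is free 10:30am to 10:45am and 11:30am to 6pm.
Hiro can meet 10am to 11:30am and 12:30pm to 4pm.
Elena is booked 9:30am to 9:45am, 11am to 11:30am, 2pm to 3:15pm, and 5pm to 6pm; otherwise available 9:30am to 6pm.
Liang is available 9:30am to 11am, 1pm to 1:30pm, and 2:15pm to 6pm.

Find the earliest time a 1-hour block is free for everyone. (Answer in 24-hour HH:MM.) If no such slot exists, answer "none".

none

Elena free within 09:30–18:00: 09:45–11:00, 11:30–14:00, 15:15–17:00.
Oksana ∩ Hiro: 10:30–10:45, 12:30–16:00.
Oksana ∩ Hiro ∩ Elena: 10:30–10:45, 12:30–14:00, 15:15–16:00.
Oksana ∩ Hiro ∩ Elena ∩ Liang: 10:30–10:45, 13:00–13:30, 15:15–16:00.
Windows ≥ 60 min: (none).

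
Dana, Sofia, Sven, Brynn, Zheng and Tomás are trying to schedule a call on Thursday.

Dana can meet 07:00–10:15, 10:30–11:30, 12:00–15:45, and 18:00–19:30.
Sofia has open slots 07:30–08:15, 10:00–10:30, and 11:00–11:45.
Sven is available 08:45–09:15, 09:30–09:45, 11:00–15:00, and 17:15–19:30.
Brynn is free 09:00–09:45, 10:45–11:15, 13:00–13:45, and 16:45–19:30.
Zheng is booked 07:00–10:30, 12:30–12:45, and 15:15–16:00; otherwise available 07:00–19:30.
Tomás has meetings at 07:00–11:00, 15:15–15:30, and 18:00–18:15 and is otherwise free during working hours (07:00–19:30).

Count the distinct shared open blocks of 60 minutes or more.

Zheng free within 07:00–19:30: 10:30–12:30, 12:45–15:15, 16:00–19:30.
Tomás free within 07:00–19:30: 11:00–15:15, 15:30–18:00, 18:15–19:30.
Dana ∩ Sofia: 07:30–08:15, 10:00–10:15, 11:00–11:30.
Dana ∩ Sofia ∩ Sven: 11:00–11:30.
Dana ∩ Sofia ∩ Sven ∩ Brynn: 11:00–11:15.
Dana ∩ Sofia ∩ Sven ∩ Brynn ∩ Zheng: 11:00–11:15.
Dana ∩ Sofia ∩ Sven ∩ Brynn ∩ Zheng ∩ Tomás: 11:00–11:15.
Windows ≥ 60 min: (none).
That's 0 windows.

0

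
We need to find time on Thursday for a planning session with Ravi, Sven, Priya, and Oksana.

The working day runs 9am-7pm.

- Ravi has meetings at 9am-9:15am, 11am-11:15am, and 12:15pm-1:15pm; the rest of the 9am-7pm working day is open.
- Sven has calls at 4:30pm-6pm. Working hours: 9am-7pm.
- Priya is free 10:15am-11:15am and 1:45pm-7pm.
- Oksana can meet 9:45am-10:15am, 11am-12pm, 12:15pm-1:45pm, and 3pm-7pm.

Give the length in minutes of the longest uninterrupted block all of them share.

Ravi free within 09:00–19:00: 09:15–11:00, 11:15–12:15, 13:15–19:00.
Sven free within 09:00–19:00: 09:00–16:30, 18:00–19:00.
Ravi ∩ Sven: 09:15–11:00, 11:15–12:15, 13:15–16:30, 18:00–19:00.
Ravi ∩ Sven ∩ Priya: 10:15–11:00, 13:45–16:30, 18:00–19:00.
Ravi ∩ Sven ∩ Priya ∩ Oksana: 15:00–16:30, 18:00–19:00.
Common window lengths: 90, 60 min; longest is 90.

90 minutes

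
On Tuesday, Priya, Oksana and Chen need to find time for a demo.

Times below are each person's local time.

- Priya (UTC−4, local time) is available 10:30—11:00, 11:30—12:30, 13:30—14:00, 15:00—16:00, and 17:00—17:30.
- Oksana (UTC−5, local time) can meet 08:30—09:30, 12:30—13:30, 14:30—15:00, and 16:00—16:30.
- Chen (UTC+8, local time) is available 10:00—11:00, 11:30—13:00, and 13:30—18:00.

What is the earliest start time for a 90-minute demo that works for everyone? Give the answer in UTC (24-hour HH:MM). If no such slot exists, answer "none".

none

Priya → UTC: 14:30–15:00, 15:30–16:30, 17:30–18:00, 19:00–20:00, 21:00–21:30.
Oksana → UTC: 13:30–14:30, 17:30–18:30, 19:30–20:00, 21:00–21:30.
Chen → UTC: 02:00–03:00, 03:30–05:00, 05:30–10:00.
Priya ∩ Oksana: 17:30–18:00, 19:30–20:00, 21:00–21:30.
Priya ∩ Oksana ∩ Chen: (none).
Windows ≥ 90 min: (none).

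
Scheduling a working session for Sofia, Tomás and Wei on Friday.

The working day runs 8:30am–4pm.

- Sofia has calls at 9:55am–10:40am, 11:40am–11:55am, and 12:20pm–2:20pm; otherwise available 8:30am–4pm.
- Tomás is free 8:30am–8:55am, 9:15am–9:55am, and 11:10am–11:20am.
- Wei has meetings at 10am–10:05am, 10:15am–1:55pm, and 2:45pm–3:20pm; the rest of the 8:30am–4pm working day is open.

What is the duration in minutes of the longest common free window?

40 minutes

Sofia free within 08:30–16:00: 08:30–09:55, 10:40–11:40, 11:55–12:20, 14:20–16:00.
Wei free within 08:30–16:00: 08:30–10:00, 10:05–10:15, 13:55–14:45, 15:20–16:00.
Sofia ∩ Tomás: 08:30–08:55, 09:15–09:55, 11:10–11:20.
Sofia ∩ Tomás ∩ Wei: 08:30–08:55, 09:15–09:55.
Common window lengths: 25, 40 min; longest is 40.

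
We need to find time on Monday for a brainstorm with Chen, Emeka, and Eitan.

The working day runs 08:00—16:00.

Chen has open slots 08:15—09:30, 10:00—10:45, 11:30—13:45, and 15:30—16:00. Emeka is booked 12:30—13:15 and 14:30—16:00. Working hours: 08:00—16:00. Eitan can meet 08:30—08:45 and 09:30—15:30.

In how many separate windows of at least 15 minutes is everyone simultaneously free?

4

Emeka free within 08:00–16:00: 08:00–12:30, 13:15–14:30.
Chen ∩ Emeka: 08:15–09:30, 10:00–10:45, 11:30–12:30, 13:15–13:45.
Chen ∩ Emeka ∩ Eitan: 08:30–08:45, 10:00–10:45, 11:30–12:30, 13:15–13:45.
Windows ≥ 15 min: 08:30–08:45, 10:00–10:45, 11:30–12:30, 13:15–13:45.
That's 4 windows.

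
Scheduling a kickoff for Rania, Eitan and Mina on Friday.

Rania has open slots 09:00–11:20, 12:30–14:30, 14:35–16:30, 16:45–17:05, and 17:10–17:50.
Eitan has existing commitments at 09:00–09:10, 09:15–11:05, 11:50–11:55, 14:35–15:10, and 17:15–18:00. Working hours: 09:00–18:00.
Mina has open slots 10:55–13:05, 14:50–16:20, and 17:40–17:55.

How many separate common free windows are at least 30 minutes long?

2

Eitan free within 09:00–18:00: 09:10–09:15, 11:05–11:50, 11:55–14:35, 15:10–17:15.
Rania ∩ Eitan: 09:10–09:15, 11:05–11:20, 12:30–14:30, 15:10–16:30, 16:45–17:05, 17:10–17:15.
Rania ∩ Eitan ∩ Mina: 11:05–11:20, 12:30–13:05, 15:10–16:20.
Windows ≥ 30 min: 12:30–13:05, 15:10–16:20.
That's 2 windows.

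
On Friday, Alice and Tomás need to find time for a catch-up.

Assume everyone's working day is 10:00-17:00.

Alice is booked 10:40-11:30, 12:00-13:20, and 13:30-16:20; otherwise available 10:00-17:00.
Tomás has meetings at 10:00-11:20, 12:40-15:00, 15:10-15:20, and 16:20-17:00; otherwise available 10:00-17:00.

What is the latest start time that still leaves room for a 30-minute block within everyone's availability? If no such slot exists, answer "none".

Alice free within 10:00–17:00: 10:00–10:40, 11:30–12:00, 13:20–13:30, 16:20–17:00.
Tomás free within 10:00–17:00: 11:20–12:40, 15:00–15:10, 15:20–16:20.
Alice ∩ Tomás: 11:30–12:00.
Windows ≥ 30 min: 11:30–12:00.
Latest start in the last window 11:30–12:00 is 12:00 − 30 min = 11:30.

11:30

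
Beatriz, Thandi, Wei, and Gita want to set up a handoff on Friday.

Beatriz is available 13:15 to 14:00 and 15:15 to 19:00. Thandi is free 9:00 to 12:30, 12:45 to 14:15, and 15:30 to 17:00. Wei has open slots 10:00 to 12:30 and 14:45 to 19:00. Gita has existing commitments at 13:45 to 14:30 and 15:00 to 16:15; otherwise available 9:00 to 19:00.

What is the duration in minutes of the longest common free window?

45 minutes

Gita free within 09:00–19:00: 09:00–13:45, 14:30–15:00, 16:15–19:00.
Beatriz ∩ Thandi: 13:15–14:00, 15:30–17:00.
Beatriz ∩ Thandi ∩ Wei: 15:30–17:00.
Beatriz ∩ Thandi ∩ Wei ∩ Gita: 16:15–17:00.
Single common window of 45 minutes.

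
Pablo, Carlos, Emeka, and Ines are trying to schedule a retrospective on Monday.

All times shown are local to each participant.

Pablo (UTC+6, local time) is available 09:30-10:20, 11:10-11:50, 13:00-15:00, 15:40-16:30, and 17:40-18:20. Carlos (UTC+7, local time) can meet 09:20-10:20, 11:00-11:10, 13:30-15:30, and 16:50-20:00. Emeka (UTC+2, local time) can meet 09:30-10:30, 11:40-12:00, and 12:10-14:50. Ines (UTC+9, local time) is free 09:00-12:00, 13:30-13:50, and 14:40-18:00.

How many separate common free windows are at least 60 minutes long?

1

Pablo → UTC: 03:30–04:20, 05:10–05:50, 07:00–09:00, 09:40–10:30, 11:40–12:20.
Carlos → UTC: 02:20–03:20, 04:00–04:10, 06:30–08:30, 09:50–13:00.
Emeka → UTC: 07:30–08:30, 09:40–10:00, 10:10–12:50.
Ines → UTC: 00:00–03:00, 04:30–04:50, 05:40–09:00.
Pablo ∩ Carlos: 04:00–04:10, 07:00–08:30, 09:50–10:30, 11:40–12:20.
Pablo ∩ Carlos ∩ Emeka: 07:30–08:30, 09:50–10:00, 10:10–10:30, 11:40–12:20.
Pablo ∩ Carlos ∩ Emeka ∩ Ines: 07:30–08:30.
Windows ≥ 60 min: 07:30–08:30.
That's 1 window.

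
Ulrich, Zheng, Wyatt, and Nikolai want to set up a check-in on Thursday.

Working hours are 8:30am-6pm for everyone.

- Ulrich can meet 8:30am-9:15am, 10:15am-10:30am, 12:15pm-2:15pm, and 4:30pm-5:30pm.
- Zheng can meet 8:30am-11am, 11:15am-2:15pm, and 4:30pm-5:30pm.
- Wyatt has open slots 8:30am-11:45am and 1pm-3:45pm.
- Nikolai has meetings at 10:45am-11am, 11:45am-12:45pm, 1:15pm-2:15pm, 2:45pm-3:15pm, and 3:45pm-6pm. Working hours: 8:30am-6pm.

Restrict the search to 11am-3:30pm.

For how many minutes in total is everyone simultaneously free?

15 minutes

Nikolai free within 08:30–18:00: 08:30–10:45, 11:00–11:45, 12:45–13:15, 14:15–14:45, 15:15–15:45.
Ulrich ∩ Zheng: 08:30–09:15, 10:15–10:30, 12:15–14:15, 16:30–17:30.
Ulrich ∩ Zheng ∩ Wyatt: 08:30–09:15, 10:15–10:30, 13:00–14:15.
Ulrich ∩ Zheng ∩ Wyatt ∩ Nikolai: 08:30–09:15, 10:15–10:30, 13:00–13:15.
Restricted to 11:00–15:30: 13:00–13:15.
Total common minutes: 15.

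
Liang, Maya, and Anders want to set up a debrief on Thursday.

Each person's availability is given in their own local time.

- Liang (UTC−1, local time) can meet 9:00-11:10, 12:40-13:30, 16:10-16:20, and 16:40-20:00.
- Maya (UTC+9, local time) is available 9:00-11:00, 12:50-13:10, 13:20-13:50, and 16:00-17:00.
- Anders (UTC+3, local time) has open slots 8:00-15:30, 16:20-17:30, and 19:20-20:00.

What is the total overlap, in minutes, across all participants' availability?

Liang → UTC: 10:00–12:10, 13:40–14:30, 17:10–17:20, 17:40–21:00.
Maya → UTC: 00:00–02:00, 03:50–04:10, 04:20–04:50, 07:00–08:00.
Anders → UTC: 05:00–12:30, 13:20–14:30, 16:20–17:00.
Liang ∩ Maya: (none).
Liang ∩ Maya ∩ Anders: (none).
Total common minutes: 0.

0 minutes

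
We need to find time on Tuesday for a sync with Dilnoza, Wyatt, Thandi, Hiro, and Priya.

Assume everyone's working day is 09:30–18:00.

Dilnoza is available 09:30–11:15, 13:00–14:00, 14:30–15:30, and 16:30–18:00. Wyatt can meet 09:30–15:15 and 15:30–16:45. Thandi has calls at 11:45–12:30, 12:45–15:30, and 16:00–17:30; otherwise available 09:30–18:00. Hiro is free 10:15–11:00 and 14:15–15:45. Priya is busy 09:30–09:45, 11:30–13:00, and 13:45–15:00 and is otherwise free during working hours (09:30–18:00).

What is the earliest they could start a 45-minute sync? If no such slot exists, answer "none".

Thandi free within 09:30–18:00: 09:30–11:45, 12:30–12:45, 15:30–16:00, 17:30–18:00.
Priya free within 09:30–18:00: 09:45–11:30, 13:00–13:45, 15:00–18:00.
Dilnoza ∩ Wyatt: 09:30–11:15, 13:00–14:00, 14:30–15:15, 16:30–16:45.
Dilnoza ∩ Wyatt ∩ Thandi: 09:30–11:15.
Dilnoza ∩ Wyatt ∩ Thandi ∩ Hiro: 10:15–11:00.
Dilnoza ∩ Wyatt ∩ Thandi ∩ Hiro ∩ Priya: 10:15–11:00.
Windows ≥ 45 min: 10:15–11:00.
Earliest such window starts at 10:15.

10:15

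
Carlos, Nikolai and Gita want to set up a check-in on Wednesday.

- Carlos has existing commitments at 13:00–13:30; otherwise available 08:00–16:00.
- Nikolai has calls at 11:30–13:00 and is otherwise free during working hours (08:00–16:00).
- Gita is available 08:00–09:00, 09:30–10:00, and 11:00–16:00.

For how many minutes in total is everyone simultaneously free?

270 minutes

Carlos free within 08:00–16:00: 08:00–13:00, 13:30–16:00.
Nikolai free within 08:00–16:00: 08:00–11:30, 13:00–16:00.
Carlos ∩ Nikolai: 08:00–11:30, 13:30–16:00.
Carlos ∩ Nikolai ∩ Gita: 08:00–09:00, 09:30–10:00, 11:00–11:30, 13:30–16:00.
Total common minutes: 60 + 30 + 30 + 150 = 270.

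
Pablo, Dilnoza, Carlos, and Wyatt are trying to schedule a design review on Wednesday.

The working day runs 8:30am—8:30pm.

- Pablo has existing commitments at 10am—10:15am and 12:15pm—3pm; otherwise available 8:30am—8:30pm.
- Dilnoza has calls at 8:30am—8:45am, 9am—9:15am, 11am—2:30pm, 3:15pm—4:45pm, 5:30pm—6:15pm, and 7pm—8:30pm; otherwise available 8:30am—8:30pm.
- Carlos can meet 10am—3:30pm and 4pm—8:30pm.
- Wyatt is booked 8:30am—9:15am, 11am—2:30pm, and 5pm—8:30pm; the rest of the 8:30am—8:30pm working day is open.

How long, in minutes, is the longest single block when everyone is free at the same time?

Pablo free within 08:30–20:30: 08:30–10:00, 10:15–12:15, 15:00–20:30.
Dilnoza free within 08:30–20:30: 08:45–09:00, 09:15–11:00, 14:30–15:15, 16:45–17:30, 18:15–19:00.
Wyatt free within 08:30–20:30: 09:15–11:00, 14:30–17:00.
Pablo ∩ Dilnoza: 08:45–09:00, 09:15–10:00, 10:15–11:00, 15:00–15:15, 16:45–17:30, 18:15–19:00.
Pablo ∩ Dilnoza ∩ Carlos: 10:15–11:00, 15:00–15:15, 16:45–17:30, 18:15–19:00.
Pablo ∩ Dilnoza ∩ Carlos ∩ Wyatt: 10:15–11:00, 15:00–15:15, 16:45–17:00.
Common window lengths: 45, 15, 15 min; longest is 45.

45 minutes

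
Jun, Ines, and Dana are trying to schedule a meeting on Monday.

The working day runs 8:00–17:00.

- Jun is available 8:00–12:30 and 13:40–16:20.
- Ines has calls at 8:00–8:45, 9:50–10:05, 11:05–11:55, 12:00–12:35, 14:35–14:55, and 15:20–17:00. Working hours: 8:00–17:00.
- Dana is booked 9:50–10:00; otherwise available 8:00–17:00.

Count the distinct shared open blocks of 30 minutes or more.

3

Ines free within 08:00–17:00: 08:45–09:50, 10:05–11:05, 11:55–12:00, 12:35–14:35, 14:55–15:20.
Dana free within 08:00–17:00: 08:00–09:50, 10:00–17:00.
Jun ∩ Ines: 08:45–09:50, 10:05–11:05, 11:55–12:00, 13:40–14:35, 14:55–15:20.
Jun ∩ Ines ∩ Dana: 08:45–09:50, 10:05–11:05, 11:55–12:00, 13:40–14:35, 14:55–15:20.
Windows ≥ 30 min: 08:45–09:50, 10:05–11:05, 13:40–14:35.
That's 3 windows.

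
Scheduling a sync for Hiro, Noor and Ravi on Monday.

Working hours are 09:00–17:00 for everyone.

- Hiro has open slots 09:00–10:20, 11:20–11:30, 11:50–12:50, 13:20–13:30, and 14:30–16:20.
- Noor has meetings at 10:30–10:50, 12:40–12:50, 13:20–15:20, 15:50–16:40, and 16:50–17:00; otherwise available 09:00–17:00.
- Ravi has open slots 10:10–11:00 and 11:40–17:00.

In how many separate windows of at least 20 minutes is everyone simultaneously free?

Noor free within 09:00–17:00: 09:00–10:30, 10:50–12:40, 12:50–13:20, 15:20–15:50, 16:40–16:50.
Hiro ∩ Noor: 09:00–10:20, 11:20–11:30, 11:50–12:40, 15:20–15:50.
Hiro ∩ Noor ∩ Ravi: 10:10–10:20, 11:50–12:40, 15:20–15:50.
Windows ≥ 20 min: 11:50–12:40, 15:20–15:50.
That's 2 windows.

2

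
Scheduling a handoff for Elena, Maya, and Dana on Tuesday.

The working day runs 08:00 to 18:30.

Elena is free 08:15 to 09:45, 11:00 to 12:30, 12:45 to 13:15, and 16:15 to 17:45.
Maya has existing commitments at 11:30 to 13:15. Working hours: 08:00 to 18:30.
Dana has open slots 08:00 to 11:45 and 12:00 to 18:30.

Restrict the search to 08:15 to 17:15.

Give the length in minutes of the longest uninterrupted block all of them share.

Maya free within 08:00–18:30: 08:00–11:30, 13:15–18:30.
Elena ∩ Maya: 08:15–09:45, 11:00–11:30, 16:15–17:45.
Elena ∩ Maya ∩ Dana: 08:15–09:45, 11:00–11:30, 16:15–17:45.
Restricted to 08:15–17:15: 08:15–09:45, 11:00–11:30, 16:15–17:15.
Common window lengths: 90, 30, 60 min; longest is 90.

90 minutes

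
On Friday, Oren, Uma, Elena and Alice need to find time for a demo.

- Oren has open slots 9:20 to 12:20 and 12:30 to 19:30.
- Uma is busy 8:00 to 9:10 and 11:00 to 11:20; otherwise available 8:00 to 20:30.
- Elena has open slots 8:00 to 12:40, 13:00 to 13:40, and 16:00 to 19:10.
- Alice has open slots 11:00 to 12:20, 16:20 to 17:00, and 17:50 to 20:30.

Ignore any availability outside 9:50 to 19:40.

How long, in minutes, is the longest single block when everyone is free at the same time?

Uma free within 08:00–20:30: 09:10–11:00, 11:20–20:30.
Oren ∩ Uma: 09:20–11:00, 11:20–12:20, 12:30–19:30.
Oren ∩ Uma ∩ Elena: 09:20–11:00, 11:20–12:20, 12:30–12:40, 13:00–13:40, 16:00–19:10.
Oren ∩ Uma ∩ Elena ∩ Alice: 11:20–12:20, 16:20–17:00, 17:50–19:10.
Restricted to 09:50–19:40: 11:20–12:20, 16:20–17:00, 17:50–19:10.
Common window lengths: 60, 40, 80 min; longest is 80.

80 minutes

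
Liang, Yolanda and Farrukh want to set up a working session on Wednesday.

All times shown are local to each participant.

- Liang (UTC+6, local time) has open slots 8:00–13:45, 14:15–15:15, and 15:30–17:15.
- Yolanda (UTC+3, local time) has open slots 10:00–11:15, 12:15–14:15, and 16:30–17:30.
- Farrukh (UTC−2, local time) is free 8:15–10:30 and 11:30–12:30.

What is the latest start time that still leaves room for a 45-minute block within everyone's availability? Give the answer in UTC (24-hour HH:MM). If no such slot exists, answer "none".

10:30

Liang → UTC: 02:00–07:45, 08:15–09:15, 09:30–11:15.
Yolanda → UTC: 07:00–08:15, 09:15–11:15, 13:30–14:30.
Farrukh → UTC: 10:15–12:30, 13:30–14:30.
Liang ∩ Yolanda: 07:00–07:45, 09:30–11:15.
Liang ∩ Yolanda ∩ Farrukh: 10:15–11:15.
Windows ≥ 45 min: 10:15–11:15.
Latest start in the last window 10:15–11:15 is 11:15 − 45 min = 10:30.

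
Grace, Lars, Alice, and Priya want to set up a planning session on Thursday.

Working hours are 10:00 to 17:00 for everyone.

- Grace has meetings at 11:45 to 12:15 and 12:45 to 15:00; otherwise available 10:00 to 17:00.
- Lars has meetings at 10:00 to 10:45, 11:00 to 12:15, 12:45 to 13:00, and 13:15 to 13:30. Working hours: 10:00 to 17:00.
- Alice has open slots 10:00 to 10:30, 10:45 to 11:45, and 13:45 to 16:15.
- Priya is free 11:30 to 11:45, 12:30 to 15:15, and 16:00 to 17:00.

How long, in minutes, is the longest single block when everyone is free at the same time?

Grace free within 10:00–17:00: 10:00–11:45, 12:15–12:45, 15:00–17:00.
Lars free within 10:00–17:00: 10:45–11:00, 12:15–12:45, 13:00–13:15, 13:30–17:00.
Grace ∩ Lars: 10:45–11:00, 12:15–12:45, 15:00–17:00.
Grace ∩ Lars ∩ Alice: 10:45–11:00, 15:00–16:15.
Grace ∩ Lars ∩ Alice ∩ Priya: 15:00–15:15, 16:00–16:15.
Common window lengths: 15, 15 min; longest is 15.

15 minutes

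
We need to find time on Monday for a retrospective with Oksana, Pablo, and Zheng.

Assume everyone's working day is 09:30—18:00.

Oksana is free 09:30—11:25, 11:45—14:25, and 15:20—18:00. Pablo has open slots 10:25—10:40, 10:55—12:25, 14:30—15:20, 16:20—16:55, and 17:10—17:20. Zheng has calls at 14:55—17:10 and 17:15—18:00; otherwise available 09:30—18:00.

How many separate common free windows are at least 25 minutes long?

Zheng free within 09:30–18:00: 09:30–14:55, 17:10–17:15.
Oksana ∩ Pablo: 10:25–10:40, 10:55–11:25, 11:45–12:25, 16:20–16:55, 17:10–17:20.
Oksana ∩ Pablo ∩ Zheng: 10:25–10:40, 10:55–11:25, 11:45–12:25, 17:10–17:15.
Windows ≥ 25 min: 10:55–11:25, 11:45–12:25.
That's 2 windows.

2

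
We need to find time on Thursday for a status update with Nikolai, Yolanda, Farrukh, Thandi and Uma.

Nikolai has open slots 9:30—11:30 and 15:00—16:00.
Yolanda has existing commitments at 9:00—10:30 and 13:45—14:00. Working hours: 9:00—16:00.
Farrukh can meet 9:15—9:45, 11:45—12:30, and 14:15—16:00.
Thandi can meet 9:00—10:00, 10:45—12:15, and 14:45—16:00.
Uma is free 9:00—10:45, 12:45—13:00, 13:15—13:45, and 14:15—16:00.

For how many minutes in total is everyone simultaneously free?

60 minutes

Yolanda free within 09:00–16:00: 10:30–13:45, 14:00–16:00.
Nikolai ∩ Yolanda: 10:30–11:30, 15:00–16:00.
Nikolai ∩ Yolanda ∩ Farrukh: 15:00–16:00.
Nikolai ∩ Yolanda ∩ Farrukh ∩ Thandi: 15:00–16:00.
Nikolai ∩ Yolanda ∩ Farrukh ∩ Thandi ∩ Uma: 15:00–16:00.
Total common minutes: 60.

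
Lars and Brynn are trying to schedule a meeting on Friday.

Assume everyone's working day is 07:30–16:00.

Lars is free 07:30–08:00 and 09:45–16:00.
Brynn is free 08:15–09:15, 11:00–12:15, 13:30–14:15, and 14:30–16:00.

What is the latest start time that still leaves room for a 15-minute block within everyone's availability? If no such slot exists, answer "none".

Lars ∩ Brynn: 11:00–12:15, 13:30–14:15, 14:30–16:00.
Windows ≥ 15 min: 11:00–12:15, 13:30–14:15, 14:30–16:00.
Latest start in the last window 14:30–16:00 is 16:00 − 15 min = 15:45.

15:45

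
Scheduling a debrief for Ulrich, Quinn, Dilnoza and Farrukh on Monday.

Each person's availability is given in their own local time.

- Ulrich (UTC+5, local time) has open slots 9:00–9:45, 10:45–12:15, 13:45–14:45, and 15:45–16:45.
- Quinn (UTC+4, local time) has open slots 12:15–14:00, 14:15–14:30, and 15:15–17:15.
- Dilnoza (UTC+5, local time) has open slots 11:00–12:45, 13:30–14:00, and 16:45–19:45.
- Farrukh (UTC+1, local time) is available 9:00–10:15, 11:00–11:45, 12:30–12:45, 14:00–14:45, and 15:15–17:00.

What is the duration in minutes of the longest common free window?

Ulrich → UTC: 04:00–04:45, 05:45–07:15, 08:45–09:45, 10:45–11:45.
Quinn → UTC: 08:15–10:00, 10:15–10:30, 11:15–13:15.
Dilnoza → UTC: 06:00–07:45, 08:30–09:00, 11:45–14:45.
Farrukh → UTC: 08:00–09:15, 10:00–10:45, 11:30–11:45, 13:00–13:45, 14:15–16:00.
Ulrich ∩ Quinn: 08:45–09:45, 11:15–11:45.
Ulrich ∩ Quinn ∩ Dilnoza: 08:45–09:00.
Ulrich ∩ Quinn ∩ Dilnoza ∩ Farrukh: 08:45–09:00.
Single common window of 15 minutes.

15 minutes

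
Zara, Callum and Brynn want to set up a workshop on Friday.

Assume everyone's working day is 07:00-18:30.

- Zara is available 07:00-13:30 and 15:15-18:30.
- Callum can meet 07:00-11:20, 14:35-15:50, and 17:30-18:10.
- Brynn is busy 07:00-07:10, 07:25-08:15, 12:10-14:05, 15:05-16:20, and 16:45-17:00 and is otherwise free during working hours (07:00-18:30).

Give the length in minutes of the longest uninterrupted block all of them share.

185 minutes

Brynn free within 07:00–18:30: 07:10–07:25, 08:15–12:10, 14:05–15:05, 16:20–16:45, 17:00–18:30.
Zara ∩ Callum: 07:00–11:20, 15:15–15:50, 17:30–18:10.
Zara ∩ Callum ∩ Brynn: 07:10–07:25, 08:15–11:20, 17:30–18:10.
Common window lengths: 15, 185, 40 min; longest is 185.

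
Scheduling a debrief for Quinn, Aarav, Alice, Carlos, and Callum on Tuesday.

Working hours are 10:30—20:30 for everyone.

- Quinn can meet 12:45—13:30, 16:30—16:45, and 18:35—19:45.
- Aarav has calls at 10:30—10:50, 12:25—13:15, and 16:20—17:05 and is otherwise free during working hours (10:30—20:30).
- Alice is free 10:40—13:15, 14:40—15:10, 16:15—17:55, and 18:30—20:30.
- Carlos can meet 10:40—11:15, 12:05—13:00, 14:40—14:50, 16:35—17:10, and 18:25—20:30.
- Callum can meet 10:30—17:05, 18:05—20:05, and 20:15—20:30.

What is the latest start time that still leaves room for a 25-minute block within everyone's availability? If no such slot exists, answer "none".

19:20

Aarav free within 10:30–20:30: 10:50–12:25, 13:15–16:20, 17:05–20:30.
Quinn ∩ Aarav: 13:15–13:30, 18:35–19:45.
Quinn ∩ Aarav ∩ Alice: 18:35–19:45.
Quinn ∩ Aarav ∩ Alice ∩ Carlos: 18:35–19:45.
Quinn ∩ Aarav ∩ Alice ∩ Carlos ∩ Callum: 18:35–19:45.
Windows ≥ 25 min: 18:35–19:45.
Latest start in the last window 18:35–19:45 is 19:45 − 25 min = 19:20.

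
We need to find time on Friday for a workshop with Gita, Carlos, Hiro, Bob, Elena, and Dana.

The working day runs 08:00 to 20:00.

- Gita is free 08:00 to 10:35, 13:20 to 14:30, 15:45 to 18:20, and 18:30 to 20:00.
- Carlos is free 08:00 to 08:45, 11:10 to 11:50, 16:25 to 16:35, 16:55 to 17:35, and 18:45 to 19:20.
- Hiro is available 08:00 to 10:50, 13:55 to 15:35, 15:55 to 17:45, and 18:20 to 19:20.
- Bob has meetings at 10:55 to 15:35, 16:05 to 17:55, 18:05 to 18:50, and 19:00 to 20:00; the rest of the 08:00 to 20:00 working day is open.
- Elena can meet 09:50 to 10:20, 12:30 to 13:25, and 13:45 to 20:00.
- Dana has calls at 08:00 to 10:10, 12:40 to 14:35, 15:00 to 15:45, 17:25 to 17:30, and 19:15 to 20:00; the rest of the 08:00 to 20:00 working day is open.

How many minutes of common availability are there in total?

Bob free within 08:00–20:00: 08:00–10:55, 15:35–16:05, 17:55–18:05, 18:50–19:00.
Dana free within 08:00–20:00: 10:10–12:40, 14:35–15:00, 15:45–17:25, 17:30–19:15.
Gita ∩ Carlos: 08:00–08:45, 16:25–16:35, 16:55–17:35, 18:45–19:20.
Gita ∩ Carlos ∩ Hiro: 08:00–08:45, 16:25–16:35, 16:55–17:35, 18:45–19:20.
Gita ∩ Carlos ∩ Hiro ∩ Bob: 08:00–08:45, 18:50–19:00.
Gita ∩ Carlos ∩ Hiro ∩ Bob ∩ Elena: 18:50–19:00.
Gita ∩ Carlos ∩ Hiro ∩ Bob ∩ Elena ∩ Dana: 18:50–19:00.
Total common minutes: 10.

10 minutes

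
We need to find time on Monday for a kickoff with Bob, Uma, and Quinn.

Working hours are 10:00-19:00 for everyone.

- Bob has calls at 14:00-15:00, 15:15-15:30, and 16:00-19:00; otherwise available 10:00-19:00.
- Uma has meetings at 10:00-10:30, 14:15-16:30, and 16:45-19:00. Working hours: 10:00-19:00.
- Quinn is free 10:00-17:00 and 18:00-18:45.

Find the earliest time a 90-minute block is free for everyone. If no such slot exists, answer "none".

10:30

Bob free within 10:00–19:00: 10:00–14:00, 15:00–15:15, 15:30–16:00.
Uma free within 10:00–19:00: 10:30–14:15, 16:30–16:45.
Bob ∩ Uma: 10:30–14:00.
Bob ∩ Uma ∩ Quinn: 10:30–14:00.
Windows ≥ 90 min: 10:30–14:00.
Earliest such window starts at 10:30.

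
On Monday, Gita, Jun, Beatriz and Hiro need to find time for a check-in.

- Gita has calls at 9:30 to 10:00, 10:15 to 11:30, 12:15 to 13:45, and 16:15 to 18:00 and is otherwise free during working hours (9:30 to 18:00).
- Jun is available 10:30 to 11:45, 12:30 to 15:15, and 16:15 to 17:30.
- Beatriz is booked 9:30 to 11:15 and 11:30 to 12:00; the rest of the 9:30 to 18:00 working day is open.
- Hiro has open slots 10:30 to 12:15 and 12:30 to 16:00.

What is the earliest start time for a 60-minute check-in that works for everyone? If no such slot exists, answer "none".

Gita free within 09:30–18:00: 10:00–10:15, 11:30–12:15, 13:45–16:15.
Beatriz free within 09:30–18:00: 11:15–11:30, 12:00–18:00.
Gita ∩ Jun: 11:30–11:45, 13:45–15:15.
Gita ∩ Jun ∩ Beatriz: 13:45–15:15.
Gita ∩ Jun ∩ Beatriz ∩ Hiro: 13:45–15:15.
Windows ≥ 60 min: 13:45–15:15.
Earliest such window starts at 13:45.

13:45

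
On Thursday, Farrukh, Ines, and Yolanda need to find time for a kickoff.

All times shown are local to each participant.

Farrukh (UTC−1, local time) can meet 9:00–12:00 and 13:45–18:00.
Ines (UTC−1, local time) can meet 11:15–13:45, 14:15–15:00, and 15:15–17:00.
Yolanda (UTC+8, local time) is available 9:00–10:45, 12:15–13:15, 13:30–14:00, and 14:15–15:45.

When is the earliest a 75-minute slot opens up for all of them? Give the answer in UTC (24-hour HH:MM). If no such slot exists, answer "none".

none

Farrukh → UTC: 10:00–13:00, 14:45–19:00.
Ines → UTC: 12:15–14:45, 15:15–16:00, 16:15–18:00.
Yolanda → UTC: 01:00–02:45, 04:15–05:15, 05:30–06:00, 06:15–07:45.
Farrukh ∩ Ines: 12:15–13:00, 15:15–16:00, 16:15–18:00.
Farrukh ∩ Ines ∩ Yolanda: (none).
Windows ≥ 75 min: (none).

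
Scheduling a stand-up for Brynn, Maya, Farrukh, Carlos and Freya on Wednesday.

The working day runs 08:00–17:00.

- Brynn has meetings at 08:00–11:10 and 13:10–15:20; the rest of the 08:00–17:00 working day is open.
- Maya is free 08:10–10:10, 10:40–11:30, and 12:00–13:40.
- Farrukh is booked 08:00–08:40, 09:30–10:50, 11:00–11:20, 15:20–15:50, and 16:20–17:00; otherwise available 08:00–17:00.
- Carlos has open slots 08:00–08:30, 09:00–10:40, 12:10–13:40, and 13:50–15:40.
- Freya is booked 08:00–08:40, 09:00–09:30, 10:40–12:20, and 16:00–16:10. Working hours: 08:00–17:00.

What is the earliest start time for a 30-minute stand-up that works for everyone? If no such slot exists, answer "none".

Brynn free within 08:00–17:00: 11:10–13:10, 15:20–17:00.
Farrukh free within 08:00–17:00: 08:40–09:30, 10:50–11:00, 11:20–15:20, 15:50–16:20.
Freya free within 08:00–17:00: 08:40–09:00, 09:30–10:40, 12:20–16:00, 16:10–17:00.
Brynn ∩ Maya: 11:10–11:30, 12:00–13:10.
Brynn ∩ Maya ∩ Farrukh: 11:20–11:30, 12:00–13:10.
Brynn ∩ Maya ∩ Farrukh ∩ Carlos: 12:10–13:10.
Brynn ∩ Maya ∩ Farrukh ∩ Carlos ∩ Freya: 12:20–13:10.
Windows ≥ 30 min: 12:20–13:10.
Earliest such window starts at 12:20.

12:20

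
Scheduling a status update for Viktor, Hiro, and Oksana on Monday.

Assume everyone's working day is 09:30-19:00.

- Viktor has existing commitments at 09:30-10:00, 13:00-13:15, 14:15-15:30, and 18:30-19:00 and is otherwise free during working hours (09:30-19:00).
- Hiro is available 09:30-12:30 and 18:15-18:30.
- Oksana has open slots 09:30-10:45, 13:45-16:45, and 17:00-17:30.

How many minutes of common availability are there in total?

Viktor free within 09:30–19:00: 10:00–13:00, 13:15–14:15, 15:30–18:30.
Viktor ∩ Hiro: 10:00–12:30, 18:15–18:30.
Viktor ∩ Hiro ∩ Oksana: 10:00–10:45.
Total common minutes: 45.

45 minutes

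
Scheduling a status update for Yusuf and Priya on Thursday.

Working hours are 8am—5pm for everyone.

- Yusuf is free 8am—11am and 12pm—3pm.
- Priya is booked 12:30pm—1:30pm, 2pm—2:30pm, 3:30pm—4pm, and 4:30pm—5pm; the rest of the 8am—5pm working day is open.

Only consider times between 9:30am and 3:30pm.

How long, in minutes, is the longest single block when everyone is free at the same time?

Priya free within 08:00–17:00: 08:00–12:30, 13:30–14:00, 14:30–15:30, 16:00–16:30.
Yusuf ∩ Priya: 08:00–11:00, 12:00–12:30, 13:30–14:00, 14:30–15:00.
Restricted to 09:30–15:30: 09:30–11:00, 12:00–12:30, 13:30–14:00, 14:30–15:00.
Common window lengths: 90, 30, 30, 30 min; longest is 90.

90 minutes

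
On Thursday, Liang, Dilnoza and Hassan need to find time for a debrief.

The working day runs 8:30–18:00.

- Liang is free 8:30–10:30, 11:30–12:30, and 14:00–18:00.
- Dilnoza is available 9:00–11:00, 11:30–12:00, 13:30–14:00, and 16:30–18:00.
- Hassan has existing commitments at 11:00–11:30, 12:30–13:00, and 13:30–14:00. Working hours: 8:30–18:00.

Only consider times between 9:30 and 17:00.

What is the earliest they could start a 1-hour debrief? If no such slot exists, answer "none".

09:30

Hassan free within 08:30–18:00: 08:30–11:00, 11:30–12:30, 13:00–13:30, 14:00–18:00.
Liang ∩ Dilnoza: 09:00–10:30, 11:30–12:00, 16:30–18:00.
Liang ∩ Dilnoza ∩ Hassan: 09:00–10:30, 11:30–12:00, 16:30–18:00.
Restricted to 09:30–17:00: 09:30–10:30, 11:30–12:00, 16:30–17:00.
Windows ≥ 60 min: 09:30–10:30.
Earliest such window starts at 09:30.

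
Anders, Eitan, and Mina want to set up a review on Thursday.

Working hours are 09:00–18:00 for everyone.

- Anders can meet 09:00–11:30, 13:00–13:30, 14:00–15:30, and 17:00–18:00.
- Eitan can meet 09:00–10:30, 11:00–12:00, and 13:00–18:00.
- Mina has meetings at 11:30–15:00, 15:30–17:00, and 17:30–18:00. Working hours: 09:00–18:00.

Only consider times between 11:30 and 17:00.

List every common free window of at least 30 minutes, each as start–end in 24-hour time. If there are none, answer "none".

15:00–15:30

Mina free within 09:00–18:00: 09:00–11:30, 15:00–15:30, 17:00–17:30.
Anders ∩ Eitan: 09:00–10:30, 11:00–11:30, 13:00–13:30, 14:00–15:30, 17:00–18:00.
Anders ∩ Eitan ∩ Mina: 09:00–10:30, 11:00–11:30, 15:00–15:30, 17:00–17:30.
Restricted to 11:30–17:00: 15:00–15:30.
Windows ≥ 30 min: 15:00–15:30.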